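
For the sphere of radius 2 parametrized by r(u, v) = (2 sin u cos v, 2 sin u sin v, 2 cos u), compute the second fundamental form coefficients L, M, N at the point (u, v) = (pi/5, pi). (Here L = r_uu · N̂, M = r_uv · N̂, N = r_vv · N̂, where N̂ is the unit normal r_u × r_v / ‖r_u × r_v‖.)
L = -2;  M = 0;  N = -5/4 + sqrt(5)/4

Compute the unit normal N̂(u, v) = (sin(u)^2*cos(v)/Abs(sin(u)), sin(u)^2*sin(v)/Abs(sin(u)), sin(2*u)/(2*Abs(sin(u)))), and the second partials r_uu, r_uv, r_vv. Take dot products:
  L(u, v) = r_uu · N̂ = -2*sin(u)/Abs(sin(u)),
  M(u, v) = r_uv · N̂ = 0,
  N(u, v) = r_vv · N̂ = -2*sin(u)^3/Abs(sin(u)).
Evaluating at (u, v) = (pi/5, pi):
  L = -2, M = 0, N = -5/4 + sqrt(5)/4.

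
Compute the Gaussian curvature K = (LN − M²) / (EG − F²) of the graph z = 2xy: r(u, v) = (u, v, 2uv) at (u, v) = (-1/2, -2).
K = -1/81

Coefficients of the first fundamental form: E = 4*v^2 + 1, F = 4*u*v, G = 4*u^2 + 1.
Coefficients of the second fundamental form: L = 0, M = 2/sqrt(4*u^2 + 4*v^2 + 1), N = 0.
Assemble K = (LN − M²)/(EG − F²) = -4/(16*u^4 + 32*u^2*v^2 + 8*u^2 + 16*v^4 + 8*v^2 + 1). At (u, v) = (-1/2, -2): K = -1/81.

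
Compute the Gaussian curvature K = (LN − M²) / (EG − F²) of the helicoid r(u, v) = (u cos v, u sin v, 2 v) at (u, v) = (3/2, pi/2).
K = -64/625

Coefficients of the first fundamental form: E = 1, F = 0, G = u^2 + 4.
Coefficients of the second fundamental form: L = 0, M = -2/sqrt(u^2 + 4), N = 0.
Assemble K = (LN − M²)/(EG − F²) = -4/(u^2 + 4)^2. At (u, v) = (3/2, pi/2): K = -64/625.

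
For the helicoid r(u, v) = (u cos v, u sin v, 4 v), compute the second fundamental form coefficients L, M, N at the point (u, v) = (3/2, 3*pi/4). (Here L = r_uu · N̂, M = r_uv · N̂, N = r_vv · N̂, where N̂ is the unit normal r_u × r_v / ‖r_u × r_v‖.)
L = 0;  M = -8*sqrt(73)/73;  N = 0

Compute the unit normal N̂(u, v) = (4*sin(v)/sqrt(u^2 + 16), -4*cos(v)/sqrt(u^2 + 16), u/sqrt(u^2 + 16)), and the second partials r_uu, r_uv, r_vv. Take dot products:
  L(u, v) = r_uu · N̂ = 0,
  M(u, v) = r_uv · N̂ = -4/sqrt(u^2 + 16),
  N(u, v) = r_vv · N̂ = 0.
Evaluating at (u, v) = (3/2, 3*pi/4):
  L = 0, M = -8*sqrt(73)/73, N = 0.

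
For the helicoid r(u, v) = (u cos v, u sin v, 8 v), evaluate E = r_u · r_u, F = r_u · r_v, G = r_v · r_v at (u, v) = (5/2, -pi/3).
E = 1;  F = 0;  G = 281/4

Partials: r_u = (cos(v), sin(v), 0), r_v = (-u*sin(v), u*cos(v), 8). As functions of (u, v):
  E = r_u · r_u = 1,
  F = r_u · r_v = 0,
  G = r_v · r_v = u^2 + 64.
Evaluating at (u, v) = (5/2, -pi/3): E = 1, F = 0, G = 281/4.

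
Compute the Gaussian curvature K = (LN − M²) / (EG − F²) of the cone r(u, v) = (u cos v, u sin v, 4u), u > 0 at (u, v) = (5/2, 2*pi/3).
K = 0

Coefficients of the first fundamental form: E = 17, F = 0, G = u^2.
Coefficients of the second fundamental form: L = 0, M = 0, N = 4*sqrt(17)*u^2/(17*Abs(u)).
Assemble K = (LN − M²)/(EG − F²) = 0. At (u, v) = (5/2, 2*pi/3): K = 0.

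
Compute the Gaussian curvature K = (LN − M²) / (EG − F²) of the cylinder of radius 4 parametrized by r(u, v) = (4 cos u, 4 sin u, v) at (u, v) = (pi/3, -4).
K = 0

Coefficients of the first fundamental form: E = 16, F = 0, G = 1.
Coefficients of the second fundamental form: L = -4, M = 0, N = 0.
Assemble K = (LN − M²)/(EG − F²) = 0. At (u, v) = (pi/3, -4): K = 0.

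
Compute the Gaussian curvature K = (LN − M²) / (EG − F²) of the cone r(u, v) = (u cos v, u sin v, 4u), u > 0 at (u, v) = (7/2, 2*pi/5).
K = 0

Coefficients of the first fundamental form: E = 17, F = 0, G = u^2.
Coefficients of the second fundamental form: L = 0, M = 0, N = 4*sqrt(17)*u^2/(17*Abs(u)).
Assemble K = (LN − M²)/(EG − F²) = 0. At (u, v) = (7/2, 2*pi/5): K = 0.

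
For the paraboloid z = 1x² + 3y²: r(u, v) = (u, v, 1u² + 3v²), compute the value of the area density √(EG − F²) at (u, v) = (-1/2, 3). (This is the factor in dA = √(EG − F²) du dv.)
√(EG − F²)|_{(-1/2, 3)} = sqrt(326)

E = 4*u^2 + 1, F = 12*u*v, G = 36*v^2 + 1, so EG − F² = 4*u^2 + 36*v^2 + 1. Taking the positive square root: √(EG − F²) = sqrt(4*u^2 + 36*v^2 + 1). At (u, v) = (-1/2, 3): sqrt(326).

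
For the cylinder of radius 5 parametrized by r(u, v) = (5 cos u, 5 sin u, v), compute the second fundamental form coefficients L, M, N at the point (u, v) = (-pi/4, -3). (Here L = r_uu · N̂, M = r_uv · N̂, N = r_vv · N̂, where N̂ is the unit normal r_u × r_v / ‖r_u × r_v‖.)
L = -5;  M = 0;  N = 0

Compute the unit normal N̂(u, v) = (cos(u), sin(u), 0), and the second partials r_uu, r_uv, r_vv. Take dot products:
  L(u, v) = r_uu · N̂ = -5,
  M(u, v) = r_uv · N̂ = 0,
  N(u, v) = r_vv · N̂ = 0.
Evaluating at (u, v) = (-pi/4, -3):
  L = -5, M = 0, N = 0.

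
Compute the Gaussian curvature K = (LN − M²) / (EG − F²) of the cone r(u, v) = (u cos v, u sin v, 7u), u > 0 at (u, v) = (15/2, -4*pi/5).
K = 0

Coefficients of the first fundamental form: E = 50, F = 0, G = u^2.
Coefficients of the second fundamental form: L = 0, M = 0, N = 7*sqrt(2)*u^2/(10*Abs(u)).
Assemble K = (LN − M²)/(EG − F²) = 0. At (u, v) = (15/2, -4*pi/5): K = 0.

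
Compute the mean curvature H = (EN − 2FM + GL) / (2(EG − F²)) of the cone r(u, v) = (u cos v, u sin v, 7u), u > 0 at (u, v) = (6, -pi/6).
H = 7*sqrt(2)/120

With E = 50, F = 0, G = u^2, L = 0, M = 0, N = 7*sqrt(2)*u^2/(10*Abs(u)), assemble
  H = (EN − 2FM + GL) / (2(EG − F²)) = 7*sqrt(2)/(20*Abs(u)).
At (u, v) = (6, -pi/6): H = 7*sqrt(2)/120.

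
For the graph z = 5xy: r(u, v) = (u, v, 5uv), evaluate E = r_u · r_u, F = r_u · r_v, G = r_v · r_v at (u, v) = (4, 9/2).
E = 2029/4;  F = 450;  G = 401

Partials: r_u = (1, 0, 5*v), r_v = (0, 1, 5*u). As functions of (u, v):
  E = r_u · r_u = 25*v^2 + 1,
  F = r_u · r_v = 25*u*v,
  G = r_v · r_v = 25*u^2 + 1.
Evaluating at (u, v) = (4, 9/2): E = 2029/4, F = 450, G = 401.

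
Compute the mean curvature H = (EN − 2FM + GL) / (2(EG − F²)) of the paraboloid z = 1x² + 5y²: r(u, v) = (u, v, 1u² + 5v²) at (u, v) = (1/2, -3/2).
H = 236*sqrt(227)/51529

With E = 4*u^2 + 1, F = 20*u*v, G = 100*v^2 + 1, L = 2/sqrt(4*u^2 + 100*v^2 + 1), M = 0, N = 10/sqrt(4*u^2 + 100*v^2 + 1), assemble
  H = (EN − 2FM + GL) / (2(EG − F²)) = 2*(10*u^2 + 50*v^2 + 3)/(4*u^2 + 100*v^2 + 1)^(3/2).
At (u, v) = (1/2, -3/2): H = 236*sqrt(227)/51529.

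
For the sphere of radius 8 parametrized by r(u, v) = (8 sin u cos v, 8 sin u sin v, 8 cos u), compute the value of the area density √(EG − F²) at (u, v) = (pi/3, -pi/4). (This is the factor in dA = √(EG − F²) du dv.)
√(EG − F²)|_{(pi/3, -pi/4)} = 32*sqrt(3)

E = 64, F = 0, G = 64*sin(u)^2, so EG − F² = 4096*sin(u)^2. Taking the positive square root: √(EG − F²) = 64*Abs(sin(u)). At (u, v) = (pi/3, -pi/4): 32*sqrt(3).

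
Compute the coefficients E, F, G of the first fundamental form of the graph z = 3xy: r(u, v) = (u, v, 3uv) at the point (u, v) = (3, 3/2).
E = 85/4;  F = 81/2;  G = 82

Partials: r_u = (1, 0, 3*v), r_v = (0, 1, 3*u). As functions of (u, v):
  E = r_u · r_u = 9*v^2 + 1,
  F = r_u · r_v = 9*u*v,
  G = r_v · r_v = 9*u^2 + 1.
Evaluating at (u, v) = (3, 3/2): E = 85/4, F = 81/2, G = 82.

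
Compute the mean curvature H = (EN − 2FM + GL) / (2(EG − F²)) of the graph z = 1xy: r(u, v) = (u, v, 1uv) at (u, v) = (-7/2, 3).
H = 84*sqrt(89)/7921

With E = v^2 + 1, F = u*v, G = u^2 + 1, L = 0, M = 1/sqrt(u^2 + v^2 + 1), N = 0, assemble
  H = (EN − 2FM + GL) / (2(EG − F²)) = -u*v/(u^2 + v^2 + 1)^(3/2).
At (u, v) = (-7/2, 3): H = 84*sqrt(89)/7921.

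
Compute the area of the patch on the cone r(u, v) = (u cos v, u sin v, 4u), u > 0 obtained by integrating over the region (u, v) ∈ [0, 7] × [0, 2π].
Area = 49*sqrt(17)*pi

Area = ∫∫ √(EG − F²) du dv with √(EG − F²) = sqrt(17)*Abs(u). Integrating over [0, 7] × [0, 2π] gives 49*sqrt(17)*pi.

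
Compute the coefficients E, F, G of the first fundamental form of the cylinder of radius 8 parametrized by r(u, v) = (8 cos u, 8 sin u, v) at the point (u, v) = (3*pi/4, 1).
E = 64;  F = 0;  G = 1

Partials: r_u = (-8*sin(u), 8*cos(u), 0), r_v = (0, 0, 1). As functions of (u, v):
  E = r_u · r_u = 64,
  F = r_u · r_v = 0,
  G = r_v · r_v = 1.
Evaluating at (u, v) = (3*pi/4, 1): E = 64, F = 0, G = 1.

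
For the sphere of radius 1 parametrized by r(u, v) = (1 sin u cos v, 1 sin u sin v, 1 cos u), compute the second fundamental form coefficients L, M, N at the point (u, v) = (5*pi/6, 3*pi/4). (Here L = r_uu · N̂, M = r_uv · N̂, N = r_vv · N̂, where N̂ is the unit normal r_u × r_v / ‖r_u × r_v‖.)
L = -1;  M = 0;  N = -1/4

Compute the unit normal N̂(u, v) = (sin(u)^2*cos(v)/Abs(sin(u)), sin(u)^2*sin(v)/Abs(sin(u)), sin(2*u)/(2*Abs(sin(u)))), and the second partials r_uu, r_uv, r_vv. Take dot products:
  L(u, v) = r_uu · N̂ = -sin(u)/Abs(sin(u)),
  M(u, v) = r_uv · N̂ = 0,
  N(u, v) = r_vv · N̂ = -sin(u)^3/Abs(sin(u)).
Evaluating at (u, v) = (5*pi/6, 3*pi/4):
  L = -1, M = 0, N = -1/4.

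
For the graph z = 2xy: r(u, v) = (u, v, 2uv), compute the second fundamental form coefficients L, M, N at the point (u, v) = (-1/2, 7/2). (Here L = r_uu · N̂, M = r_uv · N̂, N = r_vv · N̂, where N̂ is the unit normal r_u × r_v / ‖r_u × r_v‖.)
L = 0;  M = 2*sqrt(51)/51;  N = 0

Compute the unit normal N̂(u, v) = (-2*v/sqrt(4*u^2 + 4*v^2 + 1), -2*u/sqrt(4*u^2 + 4*v^2 + 1), 1/sqrt(4*u^2 + 4*v^2 + 1)), and the second partials r_uu, r_uv, r_vv. Take dot products:
  L(u, v) = r_uu · N̂ = 0,
  M(u, v) = r_uv · N̂ = 2/sqrt(4*u^2 + 4*v^2 + 1),
  N(u, v) = r_vv · N̂ = 0.
Evaluating at (u, v) = (-1/2, 7/2):
  L = 0, M = 2*sqrt(51)/51, N = 0.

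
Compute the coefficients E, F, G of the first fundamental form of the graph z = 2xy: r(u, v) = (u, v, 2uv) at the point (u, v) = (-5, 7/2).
E = 50;  F = -70;  G = 101

Partials: r_u = (1, 0, 2*v), r_v = (0, 1, 2*u). As functions of (u, v):
  E = r_u · r_u = 4*v^2 + 1,
  F = r_u · r_v = 4*u*v,
  G = r_v · r_v = 4*u^2 + 1.
Evaluating at (u, v) = (-5, 7/2): E = 50, F = -70, G = 101.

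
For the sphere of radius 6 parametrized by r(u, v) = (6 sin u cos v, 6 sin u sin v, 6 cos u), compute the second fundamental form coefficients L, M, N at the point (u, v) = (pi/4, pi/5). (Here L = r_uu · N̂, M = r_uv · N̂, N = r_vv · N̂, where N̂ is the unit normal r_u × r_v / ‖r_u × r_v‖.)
L = -6;  M = 0;  N = -3

Compute the unit normal N̂(u, v) = (sin(u)^2*cos(v)/Abs(sin(u)), sin(u)^2*sin(v)/Abs(sin(u)), sin(2*u)/(2*Abs(sin(u)))), and the second partials r_uu, r_uv, r_vv. Take dot products:
  L(u, v) = r_uu · N̂ = -6*sin(u)/Abs(sin(u)),
  M(u, v) = r_uv · N̂ = 0,
  N(u, v) = r_vv · N̂ = -6*sin(u)^3/Abs(sin(u)).
Evaluating at (u, v) = (pi/4, pi/5):
  L = -6, M = 0, N = -3.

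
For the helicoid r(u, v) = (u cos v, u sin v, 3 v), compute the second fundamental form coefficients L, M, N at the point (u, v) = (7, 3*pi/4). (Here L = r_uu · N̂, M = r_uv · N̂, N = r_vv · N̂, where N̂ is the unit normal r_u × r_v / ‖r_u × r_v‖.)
L = 0;  M = -3*sqrt(58)/58;  N = 0

Compute the unit normal N̂(u, v) = (3*sin(v)/sqrt(u^2 + 9), -3*cos(v)/sqrt(u^2 + 9), u/sqrt(u^2 + 9)), and the second partials r_uu, r_uv, r_vv. Take dot products:
  L(u, v) = r_uu · N̂ = 0,
  M(u, v) = r_uv · N̂ = -3/sqrt(u^2 + 9),
  N(u, v) = r_vv · N̂ = 0.
Evaluating at (u, v) = (7, 3*pi/4):
  L = 0, M = -3*sqrt(58)/58, N = 0.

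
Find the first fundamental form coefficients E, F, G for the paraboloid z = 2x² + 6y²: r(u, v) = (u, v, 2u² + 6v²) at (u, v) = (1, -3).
E = 17;  F = -144;  G = 1297

Partials: r_u = (1, 0, 4*u), r_v = (0, 1, 12*v). As functions of (u, v):
  E = r_u · r_u = 16*u^2 + 1,
  F = r_u · r_v = 48*u*v,
  G = r_v · r_v = 144*v^2 + 1.
Evaluating at (u, v) = (1, -3): E = 17, F = -144, G = 1297.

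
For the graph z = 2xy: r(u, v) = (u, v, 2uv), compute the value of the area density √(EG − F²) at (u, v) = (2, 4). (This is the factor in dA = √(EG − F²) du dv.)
√(EG − F²)|_{(2, 4)} = 9

E = 4*v^2 + 1, F = 4*u*v, G = 4*u^2 + 1, so EG − F² = 4*u^2 + 4*v^2 + 1. Taking the positive square root: √(EG − F²) = sqrt(4*u^2 + 4*v^2 + 1). At (u, v) = (2, 4): 9.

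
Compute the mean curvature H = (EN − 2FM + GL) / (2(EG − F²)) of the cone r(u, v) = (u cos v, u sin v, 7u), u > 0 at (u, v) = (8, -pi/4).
H = 7*sqrt(2)/160

With E = 50, F = 0, G = u^2, L = 0, M = 0, N = 7*sqrt(2)*u^2/(10*Abs(u)), assemble
  H = (EN − 2FM + GL) / (2(EG − F²)) = 7*sqrt(2)/(20*Abs(u)).
At (u, v) = (8, -pi/4): H = 7*sqrt(2)/160.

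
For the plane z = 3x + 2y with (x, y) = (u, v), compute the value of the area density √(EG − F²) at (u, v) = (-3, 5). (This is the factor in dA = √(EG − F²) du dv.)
√(EG − F²)|_{(-3, 5)} = sqrt(14)

E = 10, F = 6, G = 5, so EG − F² = 14. Taking the positive square root: √(EG − F²) = sqrt(14). At (u, v) = (-3, 5): sqrt(14).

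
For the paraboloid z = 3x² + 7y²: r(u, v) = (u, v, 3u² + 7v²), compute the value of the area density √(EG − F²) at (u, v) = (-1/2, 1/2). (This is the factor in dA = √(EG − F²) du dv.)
√(EG − F²)|_{(-1/2, 1/2)} = sqrt(59)

E = 36*u^2 + 1, F = 84*u*v, G = 196*v^2 + 1, so EG − F² = 36*u^2 + 196*v^2 + 1. Taking the positive square root: √(EG − F²) = sqrt(36*u^2 + 196*v^2 + 1). At (u, v) = (-1/2, 1/2): sqrt(59).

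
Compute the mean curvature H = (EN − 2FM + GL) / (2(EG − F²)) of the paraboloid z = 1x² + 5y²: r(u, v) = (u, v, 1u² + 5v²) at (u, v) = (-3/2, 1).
H = 151*sqrt(110)/12100

With E = 4*u^2 + 1, F = 20*u*v, G = 100*v^2 + 1, L = 2/sqrt(4*u^2 + 100*v^2 + 1), M = 0, N = 10/sqrt(4*u^2 + 100*v^2 + 1), assemble
  H = (EN − 2FM + GL) / (2(EG − F²)) = 2*(10*u^2 + 50*v^2 + 3)/(4*u^2 + 100*v^2 + 1)^(3/2).
At (u, v) = (-3/2, 1): H = 151*sqrt(110)/12100.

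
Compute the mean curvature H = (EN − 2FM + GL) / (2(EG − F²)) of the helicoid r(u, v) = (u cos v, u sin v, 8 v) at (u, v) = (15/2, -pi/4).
H = 0

With E = 1, F = 0, G = u^2 + 64, L = 0, M = -8/sqrt(u^2 + 64), N = 0, assemble
  H = (EN − 2FM + GL) / (2(EG − F²)) = 0.
At (u, v) = (15/2, -pi/4): H = 0.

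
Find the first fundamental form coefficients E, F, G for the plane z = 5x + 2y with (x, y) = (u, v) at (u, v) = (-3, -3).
E = 26;  F = 10;  G = 5

Partials: r_u = (1, 0, 5), r_v = (0, 1, 2). As functions of (u, v):
  E = r_u · r_u = 26,
  F = r_u · r_v = 10,
  G = r_v · r_v = 5.
Evaluating at (u, v) = (-3, -3): E = 26, F = 10, G = 5.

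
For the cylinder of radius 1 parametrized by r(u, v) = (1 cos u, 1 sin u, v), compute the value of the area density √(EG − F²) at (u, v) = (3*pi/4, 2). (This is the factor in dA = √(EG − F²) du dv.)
√(EG − F²)|_{(3*pi/4, 2)} = 1

E = 1, F = 0, G = 1, so EG − F² = 1. Taking the positive square root: √(EG − F²) = 1. At (u, v) = (3*pi/4, 2): 1.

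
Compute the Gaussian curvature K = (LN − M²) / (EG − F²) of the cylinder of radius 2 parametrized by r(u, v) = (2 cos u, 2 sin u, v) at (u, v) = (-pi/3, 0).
K = 0

Coefficients of the first fundamental form: E = 4, F = 0, G = 1.
Coefficients of the second fundamental form: L = -2, M = 0, N = 0.
Assemble K = (LN − M²)/(EG − F²) = 0. At (u, v) = (-pi/3, 0): K = 0.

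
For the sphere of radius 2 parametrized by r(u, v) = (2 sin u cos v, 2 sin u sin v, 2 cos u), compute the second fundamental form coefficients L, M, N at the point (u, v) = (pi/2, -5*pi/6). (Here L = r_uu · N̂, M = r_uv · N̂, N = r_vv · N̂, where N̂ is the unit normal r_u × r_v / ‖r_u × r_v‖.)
L = -2;  M = 0;  N = -2

Compute the unit normal N̂(u, v) = (sin(u)^2*cos(v)/Abs(sin(u)), sin(u)^2*sin(v)/Abs(sin(u)), sin(2*u)/(2*Abs(sin(u)))), and the second partials r_uu, r_uv, r_vv. Take dot products:
  L(u, v) = r_uu · N̂ = -2*sin(u)/Abs(sin(u)),
  M(u, v) = r_uv · N̂ = 0,
  N(u, v) = r_vv · N̂ = -2*sin(u)^3/Abs(sin(u)).
Evaluating at (u, v) = (pi/2, -5*pi/6):
  L = -2, M = 0, N = -2.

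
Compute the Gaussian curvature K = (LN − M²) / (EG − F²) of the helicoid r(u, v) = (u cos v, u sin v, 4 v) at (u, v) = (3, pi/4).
K = -16/625

Coefficients of the first fundamental form: E = 1, F = 0, G = u^2 + 16.
Coefficients of the second fundamental form: L = 0, M = -4/sqrt(u^2 + 16), N = 0.
Assemble K = (LN − M²)/(EG − F²) = -16/(u^2 + 16)^2. At (u, v) = (3, pi/4): K = -16/625.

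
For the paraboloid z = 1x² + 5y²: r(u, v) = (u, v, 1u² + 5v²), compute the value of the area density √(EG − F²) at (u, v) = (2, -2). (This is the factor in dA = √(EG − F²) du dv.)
√(EG − F²)|_{(2, -2)} = sqrt(417)

E = 4*u^2 + 1, F = 20*u*v, G = 100*v^2 + 1, so EG − F² = 4*u^2 + 100*v^2 + 1. Taking the positive square root: √(EG − F²) = sqrt(4*u^2 + 100*v^2 + 1). At (u, v) = (2, -2): sqrt(417).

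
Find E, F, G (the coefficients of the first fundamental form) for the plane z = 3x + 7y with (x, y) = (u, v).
E = 10;  F = 21;  G = 50

Compute partials: r_u = (1, 0, 3), r_v = (0, 1, 7). Then
  E = r_u · r_u = 10,
  F = r_u · r_v = 21,
  G = r_v · r_v = 50.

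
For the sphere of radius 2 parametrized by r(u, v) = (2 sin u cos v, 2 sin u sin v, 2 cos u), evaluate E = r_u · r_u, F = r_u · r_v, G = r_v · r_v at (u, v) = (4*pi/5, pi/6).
E = 4;  F = 0;  G = 5/2 - sqrt(5)/2

Partials: r_u = (2*cos(u)*cos(v), 2*sin(v)*cos(u), -2*sin(u)), r_v = (-2*sin(u)*sin(v), 2*sin(u)*cos(v), 0). As functions of (u, v):
  E = r_u · r_u = 4,
  F = r_u · r_v = 0,
  G = r_v · r_v = 4*sin(u)^2.
Evaluating at (u, v) = (4*pi/5, pi/6): E = 4, F = 0, G = 5/2 - sqrt(5)/2.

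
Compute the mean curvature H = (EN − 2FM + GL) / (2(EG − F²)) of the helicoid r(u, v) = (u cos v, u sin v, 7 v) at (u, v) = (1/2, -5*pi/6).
H = 0

With E = 1, F = 0, G = u^2 + 49, L = 0, M = -7/sqrt(u^2 + 49), N = 0, assemble
  H = (EN − 2FM + GL) / (2(EG − F²)) = 0.
At (u, v) = (1/2, -5*pi/6): H = 0.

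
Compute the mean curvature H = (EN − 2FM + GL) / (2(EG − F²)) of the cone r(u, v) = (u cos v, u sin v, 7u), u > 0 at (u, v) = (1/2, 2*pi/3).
H = 7*sqrt(2)/10

With E = 50, F = 0, G = u^2, L = 0, M = 0, N = 7*sqrt(2)*u^2/(10*Abs(u)), assemble
  H = (EN − 2FM + GL) / (2(EG − F²)) = 7*sqrt(2)/(20*Abs(u)).
At (u, v) = (1/2, 2*pi/3): H = 7*sqrt(2)/10.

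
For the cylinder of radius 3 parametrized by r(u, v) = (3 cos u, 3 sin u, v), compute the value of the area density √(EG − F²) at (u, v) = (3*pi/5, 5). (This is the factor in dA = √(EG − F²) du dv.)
√(EG − F²)|_{(3*pi/5, 5)} = 3

E = 9, F = 0, G = 1, so EG − F² = 9. Taking the positive square root: √(EG − F²) = 3. At (u, v) = (3*pi/5, 5): 3.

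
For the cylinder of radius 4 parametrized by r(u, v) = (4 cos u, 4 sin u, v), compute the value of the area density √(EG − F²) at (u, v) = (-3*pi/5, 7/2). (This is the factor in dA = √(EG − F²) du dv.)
√(EG − F²)|_{(-3*pi/5, 7/2)} = 4

E = 16, F = 0, G = 1, so EG − F² = 16. Taking the positive square root: √(EG − F²) = 4. At (u, v) = (-3*pi/5, 7/2): 4.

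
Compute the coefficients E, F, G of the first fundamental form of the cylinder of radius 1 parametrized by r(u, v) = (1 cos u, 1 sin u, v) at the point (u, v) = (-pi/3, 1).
E = 1;  F = 0;  G = 1

Partials: r_u = (-sin(u), cos(u), 0), r_v = (0, 0, 1). As functions of (u, v):
  E = r_u · r_u = 1,
  F = r_u · r_v = 0,
  G = r_v · r_v = 1.
Evaluating at (u, v) = (-pi/3, 1): E = 1, F = 0, G = 1.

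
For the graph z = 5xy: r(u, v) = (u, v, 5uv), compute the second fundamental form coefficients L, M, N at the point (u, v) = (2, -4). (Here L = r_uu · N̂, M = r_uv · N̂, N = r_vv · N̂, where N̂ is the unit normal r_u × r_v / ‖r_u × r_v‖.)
L = 0;  M = 5*sqrt(501)/501;  N = 0

Compute the unit normal N̂(u, v) = (-5*v/sqrt(25*u^2 + 25*v^2 + 1), -5*u/sqrt(25*u^2 + 25*v^2 + 1), 1/sqrt(25*u^2 + 25*v^2 + 1)), and the second partials r_uu, r_uv, r_vv. Take dot products:
  L(u, v) = r_uu · N̂ = 0,
  M(u, v) = r_uv · N̂ = 5/sqrt(25*u^2 + 25*v^2 + 1),
  N(u, v) = r_vv · N̂ = 0.
Evaluating at (u, v) = (2, -4):
  L = 0, M = 5*sqrt(501)/501, N = 0.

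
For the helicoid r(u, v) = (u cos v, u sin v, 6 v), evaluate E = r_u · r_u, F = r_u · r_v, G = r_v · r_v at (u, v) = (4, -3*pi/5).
E = 1;  F = 0;  G = 52

Partials: r_u = (cos(v), sin(v), 0), r_v = (-u*sin(v), u*cos(v), 6). As functions of (u, v):
  E = r_u · r_u = 1,
  F = r_u · r_v = 0,
  G = r_v · r_v = u^2 + 36.
Evaluating at (u, v) = (4, -3*pi/5): E = 1, F = 0, G = 52.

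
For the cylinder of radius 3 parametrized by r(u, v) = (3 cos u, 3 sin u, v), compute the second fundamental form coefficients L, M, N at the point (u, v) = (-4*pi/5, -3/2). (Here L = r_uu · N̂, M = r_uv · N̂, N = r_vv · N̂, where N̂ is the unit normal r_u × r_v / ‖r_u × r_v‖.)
L = -3;  M = 0;  N = 0

Compute the unit normal N̂(u, v) = (cos(u), sin(u), 0), and the second partials r_uu, r_uv, r_vv. Take dot products:
  L(u, v) = r_uu · N̂ = -3,
  M(u, v) = r_uv · N̂ = 0,
  N(u, v) = r_vv · N̂ = 0.
Evaluating at (u, v) = (-4*pi/5, -3/2):
  L = -3, M = 0, N = 0.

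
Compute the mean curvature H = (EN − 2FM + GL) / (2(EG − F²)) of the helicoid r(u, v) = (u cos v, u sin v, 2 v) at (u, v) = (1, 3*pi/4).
H = 0

With E = 1, F = 0, G = u^2 + 4, L = 0, M = -2/sqrt(u^2 + 4), N = 0, assemble
  H = (EN − 2FM + GL) / (2(EG − F²)) = 0.
At (u, v) = (1, 3*pi/4): H = 0.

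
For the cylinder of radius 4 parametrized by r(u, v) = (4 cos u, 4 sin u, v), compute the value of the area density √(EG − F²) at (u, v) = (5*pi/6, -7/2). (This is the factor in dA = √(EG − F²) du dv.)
√(EG − F²)|_{(5*pi/6, -7/2)} = 4

E = 16, F = 0, G = 1, so EG − F² = 16. Taking the positive square root: √(EG − F²) = 4. At (u, v) = (5*pi/6, -7/2): 4.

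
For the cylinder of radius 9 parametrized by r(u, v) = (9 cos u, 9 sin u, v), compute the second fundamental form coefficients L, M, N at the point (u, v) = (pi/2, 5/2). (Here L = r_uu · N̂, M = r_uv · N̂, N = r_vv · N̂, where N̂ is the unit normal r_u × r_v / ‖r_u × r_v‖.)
L = -9;  M = 0;  N = 0

Compute the unit normal N̂(u, v) = (cos(u), sin(u), 0), and the second partials r_uu, r_uv, r_vv. Take dot products:
  L(u, v) = r_uu · N̂ = -9,
  M(u, v) = r_uv · N̂ = 0,
  N(u, v) = r_vv · N̂ = 0.
Evaluating at (u, v) = (pi/2, 5/2):
  L = -9, M = 0, N = 0.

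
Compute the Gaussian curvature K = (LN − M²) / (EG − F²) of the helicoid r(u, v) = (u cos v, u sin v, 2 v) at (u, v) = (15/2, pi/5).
K = -64/58081

Coefficients of the first fundamental form: E = 1, F = 0, G = u^2 + 4.
Coefficients of the second fundamental form: L = 0, M = -2/sqrt(u^2 + 4), N = 0.
Assemble K = (LN − M²)/(EG − F²) = -4/(u^2 + 4)^2. At (u, v) = (15/2, pi/5): K = -64/58081.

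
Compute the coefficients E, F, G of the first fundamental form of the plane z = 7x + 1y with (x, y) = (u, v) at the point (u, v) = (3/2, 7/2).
E = 50;  F = 7;  G = 2

Partials: r_u = (1, 0, 7), r_v = (0, 1, 1). As functions of (u, v):
  E = r_u · r_u = 50,
  F = r_u · r_v = 7,
  G = r_v · r_v = 2.
Evaluating at (u, v) = (3/2, 7/2): E = 50, F = 7, G = 2.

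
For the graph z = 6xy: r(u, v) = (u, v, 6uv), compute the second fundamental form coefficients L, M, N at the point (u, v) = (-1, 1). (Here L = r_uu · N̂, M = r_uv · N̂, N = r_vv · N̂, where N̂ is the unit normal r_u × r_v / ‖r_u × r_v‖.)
L = 0;  M = 6*sqrt(73)/73;  N = 0

Compute the unit normal N̂(u, v) = (-6*v/sqrt(36*u^2 + 36*v^2 + 1), -6*u/sqrt(36*u^2 + 36*v^2 + 1), 1/sqrt(36*u^2 + 36*v^2 + 1)), and the second partials r_uu, r_uv, r_vv. Take dot products:
  L(u, v) = r_uu · N̂ = 0,
  M(u, v) = r_uv · N̂ = 6/sqrt(36*u^2 + 36*v^2 + 1),
  N(u, v) = r_vv · N̂ = 0.
Evaluating at (u, v) = (-1, 1):
  L = 0, M = 6*sqrt(73)/73, N = 0.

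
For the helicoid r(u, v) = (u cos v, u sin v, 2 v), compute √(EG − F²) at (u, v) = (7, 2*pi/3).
√(EG − F²)|_{(7, 2*pi/3)} = sqrt(53)

E = 1, F = 0, G = u^2 + 4; EG − F² = u^2 + 4; √(EG − F²) = sqrt(u^2 + 4). At the given point: sqrt(53).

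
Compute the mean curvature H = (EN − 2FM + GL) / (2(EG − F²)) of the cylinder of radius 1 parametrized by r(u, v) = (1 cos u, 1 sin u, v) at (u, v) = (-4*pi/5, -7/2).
H = -1/2

With E = 1, F = 0, G = 1, L = -1, M = 0, N = 0, assemble
  H = (EN − 2FM + GL) / (2(EG − F²)) = -1/2.
At (u, v) = (-4*pi/5, -7/2): H = -1/2.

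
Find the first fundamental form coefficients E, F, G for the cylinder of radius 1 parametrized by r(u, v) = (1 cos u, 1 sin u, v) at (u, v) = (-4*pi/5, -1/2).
E = 1;  F = 0;  G = 1

Partials: r_u = (-sin(u), cos(u), 0), r_v = (0, 0, 1). As functions of (u, v):
  E = r_u · r_u = 1,
  F = r_u · r_v = 0,
  G = r_v · r_v = 1.
Evaluating at (u, v) = (-4*pi/5, -1/2): E = 1, F = 0, G = 1.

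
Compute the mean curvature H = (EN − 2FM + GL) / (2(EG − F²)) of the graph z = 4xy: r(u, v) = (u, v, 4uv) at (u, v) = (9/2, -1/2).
H = 144*sqrt(329)/108241

With E = 16*v^2 + 1, F = 16*u*v, G = 16*u^2 + 1, L = 0, M = 4/sqrt(16*u^2 + 16*v^2 + 1), N = 0, assemble
  H = (EN − 2FM + GL) / (2(EG − F²)) = -64*u*v/(16*u^2 + 16*v^2 + 1)^(3/2).
At (u, v) = (9/2, -1/2): H = 144*sqrt(329)/108241.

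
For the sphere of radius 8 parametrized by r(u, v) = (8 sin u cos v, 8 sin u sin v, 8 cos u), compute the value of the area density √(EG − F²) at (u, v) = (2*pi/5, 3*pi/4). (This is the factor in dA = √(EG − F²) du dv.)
√(EG − F²)|_{(2*pi/5, 3*pi/4)} = 16*sqrt(2*sqrt(5) + 10)

E = 64, F = 0, G = 64*sin(u)^2, so EG − F² = 4096*sin(u)^2. Taking the positive square root: √(EG − F²) = 64*Abs(sin(u)). At (u, v) = (2*pi/5, 3*pi/4): 16*sqrt(2*sqrt(5) + 10).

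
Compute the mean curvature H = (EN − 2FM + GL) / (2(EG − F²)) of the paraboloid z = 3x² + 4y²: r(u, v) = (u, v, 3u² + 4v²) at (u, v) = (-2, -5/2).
H = 1783*sqrt(545)/297025

With E = 36*u^2 + 1, F = 48*u*v, G = 64*v^2 + 1, L = 6/sqrt(36*u^2 + 64*v^2 + 1), M = 0, N = 8/sqrt(36*u^2 + 64*v^2 + 1), assemble
  H = (EN − 2FM + GL) / (2(EG − F²)) = (144*u^2 + 192*v^2 + 7)/(36*u^2 + 64*v^2 + 1)^(3/2).
At (u, v) = (-2, -5/2): H = 1783*sqrt(545)/297025.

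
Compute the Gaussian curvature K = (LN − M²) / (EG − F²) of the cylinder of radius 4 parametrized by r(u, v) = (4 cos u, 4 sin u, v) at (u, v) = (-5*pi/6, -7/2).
K = 0

Coefficients of the first fundamental form: E = 16, F = 0, G = 1.
Coefficients of the second fundamental form: L = -4, M = 0, N = 0.
Assemble K = (LN − M²)/(EG − F²) = 0. At (u, v) = (-5*pi/6, -7/2): K = 0.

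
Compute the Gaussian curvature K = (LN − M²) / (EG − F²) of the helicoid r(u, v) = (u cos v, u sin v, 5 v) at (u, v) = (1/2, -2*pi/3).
K = -400/10201

Coefficients of the first fundamental form: E = 1, F = 0, G = u^2 + 25.
Coefficients of the second fundamental form: L = 0, M = -5/sqrt(u^2 + 25), N = 0.
Assemble K = (LN − M²)/(EG − F²) = -25/(u^2 + 25)^2. At (u, v) = (1/2, -2*pi/3): K = -400/10201.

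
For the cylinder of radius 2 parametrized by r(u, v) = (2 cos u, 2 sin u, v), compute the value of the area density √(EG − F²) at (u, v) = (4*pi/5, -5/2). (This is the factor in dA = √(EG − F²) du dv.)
√(EG − F²)|_{(4*pi/5, -5/2)} = 2

E = 4, F = 0, G = 1, so EG − F² = 4. Taking the positive square root: √(EG − F²) = 2. At (u, v) = (4*pi/5, -5/2): 2.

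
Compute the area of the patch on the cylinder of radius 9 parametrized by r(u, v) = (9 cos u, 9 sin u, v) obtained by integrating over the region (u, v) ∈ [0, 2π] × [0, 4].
Area = 72*pi

Area = ∫∫ √(EG − F²) du dv with √(EG − F²) = 9. Integrating over [0, 2π] × [0, 4] gives 72*pi.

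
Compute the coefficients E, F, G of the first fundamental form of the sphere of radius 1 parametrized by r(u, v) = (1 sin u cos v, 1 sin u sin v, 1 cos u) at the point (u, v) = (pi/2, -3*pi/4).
E = 1;  F = 0;  G = 1

Partials: r_u = (cos(u)*cos(v), sin(v)*cos(u), -sin(u)), r_v = (-sin(u)*sin(v), sin(u)*cos(v), 0). As functions of (u, v):
  E = r_u · r_u = 1,
  F = r_u · r_v = 0,
  G = r_v · r_v = sin(u)^2.
Evaluating at (u, v) = (pi/2, -3*pi/4): E = 1, F = 0, G = 1.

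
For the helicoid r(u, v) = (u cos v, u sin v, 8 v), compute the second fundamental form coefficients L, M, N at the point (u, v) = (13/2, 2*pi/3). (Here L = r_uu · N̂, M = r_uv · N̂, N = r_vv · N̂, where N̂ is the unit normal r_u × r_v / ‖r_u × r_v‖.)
L = 0;  M = -16*sqrt(17)/85;  N = 0

Compute the unit normal N̂(u, v) = (8*sin(v)/sqrt(u^2 + 64), -8*cos(v)/sqrt(u^2 + 64), u/sqrt(u^2 + 64)), and the second partials r_uu, r_uv, r_vv. Take dot products:
  L(u, v) = r_uu · N̂ = 0,
  M(u, v) = r_uv · N̂ = -8/sqrt(u^2 + 64),
  N(u, v) = r_vv · N̂ = 0.
Evaluating at (u, v) = (13/2, 2*pi/3):
  L = 0, M = -16*sqrt(17)/85, N = 0.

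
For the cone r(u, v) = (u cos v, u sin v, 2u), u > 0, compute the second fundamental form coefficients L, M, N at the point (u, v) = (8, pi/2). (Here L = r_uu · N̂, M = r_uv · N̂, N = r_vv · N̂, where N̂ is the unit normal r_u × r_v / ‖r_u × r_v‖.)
L = 0;  M = 0;  N = 16*sqrt(5)/5

Compute the unit normal N̂(u, v) = (-2*sqrt(5)*u*cos(v)/(5*Abs(u)), -2*sqrt(5)*u*sin(v)/(5*Abs(u)), sqrt(5)*u/(5*Abs(u))), and the second partials r_uu, r_uv, r_vv. Take dot products:
  L(u, v) = r_uu · N̂ = 0,
  M(u, v) = r_uv · N̂ = 0,
  N(u, v) = r_vv · N̂ = 2*sqrt(5)*u^2/(5*Abs(u)).
Evaluating at (u, v) = (8, pi/2):
  L = 0, M = 0, N = 16*sqrt(5)/5.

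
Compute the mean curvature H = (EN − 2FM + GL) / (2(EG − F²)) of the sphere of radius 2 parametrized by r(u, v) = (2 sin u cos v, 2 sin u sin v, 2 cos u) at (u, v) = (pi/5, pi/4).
H = -1/2

With E = 4, F = 0, G = 4*sin(u)^2, L = -2*sin(u)/Abs(sin(u)), M = 0, N = -2*sin(u)^3/Abs(sin(u)), assemble
  H = (EN − 2FM + GL) / (2(EG − F²)) = -sin(u)/(2*Abs(sin(u))).
At (u, v) = (pi/5, pi/4): H = -1/2.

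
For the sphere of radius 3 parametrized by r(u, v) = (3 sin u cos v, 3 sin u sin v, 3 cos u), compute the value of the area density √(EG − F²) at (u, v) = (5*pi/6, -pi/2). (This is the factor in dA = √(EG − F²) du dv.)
√(EG − F²)|_{(5*pi/6, -pi/2)} = 9/2

E = 9, F = 0, G = 9*sin(u)^2, so EG − F² = 81*sin(u)^2. Taking the positive square root: √(EG − F²) = 9*Abs(sin(u)). At (u, v) = (5*pi/6, -pi/2): 9/2.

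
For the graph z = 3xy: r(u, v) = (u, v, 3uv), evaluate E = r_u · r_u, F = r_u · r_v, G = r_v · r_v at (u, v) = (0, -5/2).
E = 229/4;  F = 0;  G = 1

Partials: r_u = (1, 0, 3*v), r_v = (0, 1, 3*u). As functions of (u, v):
  E = r_u · r_u = 9*v^2 + 1,
  F = r_u · r_v = 9*u*v,
  G = r_v · r_v = 9*u^2 + 1.
Evaluating at (u, v) = (0, -5/2): E = 229/4, F = 0, G = 1.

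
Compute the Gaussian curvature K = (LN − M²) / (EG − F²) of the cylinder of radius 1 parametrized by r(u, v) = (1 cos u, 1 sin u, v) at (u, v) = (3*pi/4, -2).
K = 0

Coefficients of the first fundamental form: E = 1, F = 0, G = 1.
Coefficients of the second fundamental form: L = -1, M = 0, N = 0.
Assemble K = (LN − M²)/(EG − F²) = 0. At (u, v) = (3*pi/4, -2): K = 0.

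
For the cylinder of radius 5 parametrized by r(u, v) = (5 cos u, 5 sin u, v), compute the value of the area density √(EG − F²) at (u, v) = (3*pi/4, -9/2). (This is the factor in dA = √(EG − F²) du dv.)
√(EG − F²)|_{(3*pi/4, -9/2)} = 5

E = 25, F = 0, G = 1, so EG − F² = 25. Taking the positive square root: √(EG − F²) = 5. At (u, v) = (3*pi/4, -9/2): 5.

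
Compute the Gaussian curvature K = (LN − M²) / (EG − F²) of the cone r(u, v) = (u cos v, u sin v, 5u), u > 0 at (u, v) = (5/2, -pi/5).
K = 0

Coefficients of the first fundamental form: E = 26, F = 0, G = u^2.
Coefficients of the second fundamental form: L = 0, M = 0, N = 5*sqrt(26)*u^2/(26*Abs(u)).
Assemble K = (LN − M²)/(EG − F²) = 0. At (u, v) = (5/2, -pi/5): K = 0.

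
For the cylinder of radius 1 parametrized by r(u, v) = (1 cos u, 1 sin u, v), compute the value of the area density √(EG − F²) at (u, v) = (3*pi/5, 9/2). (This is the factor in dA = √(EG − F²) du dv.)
√(EG − F²)|_{(3*pi/5, 9/2)} = 1

E = 1, F = 0, G = 1, so EG − F² = 1. Taking the positive square root: √(EG − F²) = 1. At (u, v) = (3*pi/5, 9/2): 1.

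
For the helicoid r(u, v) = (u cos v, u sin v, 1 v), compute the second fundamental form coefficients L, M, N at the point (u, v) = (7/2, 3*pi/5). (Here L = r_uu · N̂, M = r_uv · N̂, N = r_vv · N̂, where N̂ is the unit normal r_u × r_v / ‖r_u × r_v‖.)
L = 0;  M = -2*sqrt(53)/53;  N = 0

Compute the unit normal N̂(u, v) = (sin(v)/sqrt(u^2 + 1), -cos(v)/sqrt(u^2 + 1), u/sqrt(u^2 + 1)), and the second partials r_uu, r_uv, r_vv. Take dot products:
  L(u, v) = r_uu · N̂ = 0,
  M(u, v) = r_uv · N̂ = -1/sqrt(u^2 + 1),
  N(u, v) = r_vv · N̂ = 0.
Evaluating at (u, v) = (7/2, 3*pi/5):
  L = 0, M = -2*sqrt(53)/53, N = 0.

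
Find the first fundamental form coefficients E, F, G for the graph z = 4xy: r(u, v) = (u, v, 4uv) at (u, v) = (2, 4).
E = 257;  F = 128;  G = 65

Partials: r_u = (1, 0, 4*v), r_v = (0, 1, 4*u). As functions of (u, v):
  E = r_u · r_u = 16*v^2 + 1,
  F = r_u · r_v = 16*u*v,
  G = r_v · r_v = 16*u^2 + 1.
Evaluating at (u, v) = (2, 4): E = 257, F = 128, G = 65.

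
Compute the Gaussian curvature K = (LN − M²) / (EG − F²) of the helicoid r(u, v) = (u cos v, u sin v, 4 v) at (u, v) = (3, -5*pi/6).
K = -16/625

Coefficients of the first fundamental form: E = 1, F = 0, G = u^2 + 16.
Coefficients of the second fundamental form: L = 0, M = -4/sqrt(u^2 + 16), N = 0.
Assemble K = (LN − M²)/(EG − F²) = -16/(u^2 + 16)^2. At (u, v) = (3, -5*pi/6): K = -16/625.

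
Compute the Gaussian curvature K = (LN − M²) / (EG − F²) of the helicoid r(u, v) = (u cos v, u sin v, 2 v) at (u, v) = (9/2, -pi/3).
K = -64/9409

Coefficients of the first fundamental form: E = 1, F = 0, G = u^2 + 4.
Coefficients of the second fundamental form: L = 0, M = -2/sqrt(u^2 + 4), N = 0.
Assemble K = (LN − M²)/(EG − F²) = -4/(u^2 + 4)^2. At (u, v) = (9/2, -pi/3): K = -64/9409.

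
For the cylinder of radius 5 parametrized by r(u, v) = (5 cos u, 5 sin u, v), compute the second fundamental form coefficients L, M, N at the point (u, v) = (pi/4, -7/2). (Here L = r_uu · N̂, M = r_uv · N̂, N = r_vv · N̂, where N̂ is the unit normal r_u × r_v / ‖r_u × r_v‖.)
L = -5;  M = 0;  N = 0

Compute the unit normal N̂(u, v) = (cos(u), sin(u), 0), and the second partials r_uu, r_uv, r_vv. Take dot products:
  L(u, v) = r_uu · N̂ = -5,
  M(u, v) = r_uv · N̂ = 0,
  N(u, v) = r_vv · N̂ = 0.
Evaluating at (u, v) = (pi/4, -7/2):
  L = -5, M = 0, N = 0.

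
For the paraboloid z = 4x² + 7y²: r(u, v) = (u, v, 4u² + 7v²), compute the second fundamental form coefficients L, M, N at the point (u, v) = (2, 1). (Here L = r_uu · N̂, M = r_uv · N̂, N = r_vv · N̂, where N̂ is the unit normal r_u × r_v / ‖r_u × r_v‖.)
L = 8*sqrt(453)/453;  M = 0;  N = 14*sqrt(453)/453

Compute the unit normal N̂(u, v) = (-8*u/sqrt(64*u^2 + 196*v^2 + 1), -14*v/sqrt(64*u^2 + 196*v^2 + 1), 1/sqrt(64*u^2 + 196*v^2 + 1)), and the second partials r_uu, r_uv, r_vv. Take dot products:
  L(u, v) = r_uu · N̂ = 8/sqrt(64*u^2 + 196*v^2 + 1),
  M(u, v) = r_uv · N̂ = 0,
  N(u, v) = r_vv · N̂ = 14/sqrt(64*u^2 + 196*v^2 + 1).
Evaluating at (u, v) = (2, 1):
  L = 8*sqrt(453)/453, M = 0, N = 14*sqrt(453)/453.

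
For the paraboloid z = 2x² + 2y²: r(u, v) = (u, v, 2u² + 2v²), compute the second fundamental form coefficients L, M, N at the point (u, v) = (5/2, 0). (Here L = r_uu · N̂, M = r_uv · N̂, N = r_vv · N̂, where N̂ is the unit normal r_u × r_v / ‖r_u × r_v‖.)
L = 4*sqrt(101)/101;  M = 0;  N = 4*sqrt(101)/101

Compute the unit normal N̂(u, v) = (-4*u/sqrt(16*u^2 + 16*v^2 + 1), -4*v/sqrt(16*u^2 + 16*v^2 + 1), 1/sqrt(16*u^2 + 16*v^2 + 1)), and the second partials r_uu, r_uv, r_vv. Take dot products:
  L(u, v) = r_uu · N̂ = 4/sqrt(16*u^2 + 16*v^2 + 1),
  M(u, v) = r_uv · N̂ = 0,
  N(u, v) = r_vv · N̂ = 4/sqrt(16*u^2 + 16*v^2 + 1).
Evaluating at (u, v) = (5/2, 0):
  L = 4*sqrt(101)/101, M = 0, N = 4*sqrt(101)/101.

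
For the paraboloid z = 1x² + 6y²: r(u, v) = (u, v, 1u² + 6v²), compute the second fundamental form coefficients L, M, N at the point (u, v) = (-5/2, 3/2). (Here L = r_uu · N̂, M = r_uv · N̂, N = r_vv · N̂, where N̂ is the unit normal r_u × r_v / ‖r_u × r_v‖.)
L = sqrt(14)/35;  M = 0;  N = 6*sqrt(14)/35

Compute the unit normal N̂(u, v) = (-2*u/sqrt(4*u^2 + 144*v^2 + 1), -12*v/sqrt(4*u^2 + 144*v^2 + 1), 1/sqrt(4*u^2 + 144*v^2 + 1)), and the second partials r_uu, r_uv, r_vv. Take dot products:
  L(u, v) = r_uu · N̂ = 2/sqrt(4*u^2 + 144*v^2 + 1),
  M(u, v) = r_uv · N̂ = 0,
  N(u, v) = r_vv · N̂ = 12/sqrt(4*u^2 + 144*v^2 + 1).
Evaluating at (u, v) = (-5/2, 3/2):
  L = sqrt(14)/35, M = 0, N = 6*sqrt(14)/35.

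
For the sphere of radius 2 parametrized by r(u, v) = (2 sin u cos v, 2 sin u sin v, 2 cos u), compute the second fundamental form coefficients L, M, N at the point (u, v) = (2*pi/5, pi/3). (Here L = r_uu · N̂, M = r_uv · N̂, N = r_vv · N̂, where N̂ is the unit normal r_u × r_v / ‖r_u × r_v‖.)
L = -2;  M = 0;  N = -5/4 - sqrt(5)/4

Compute the unit normal N̂(u, v) = (sin(u)^2*cos(v)/Abs(sin(u)), sin(u)^2*sin(v)/Abs(sin(u)), sin(2*u)/(2*Abs(sin(u)))), and the second partials r_uu, r_uv, r_vv. Take dot products:
  L(u, v) = r_uu · N̂ = -2*sin(u)/Abs(sin(u)),
  M(u, v) = r_uv · N̂ = 0,
  N(u, v) = r_vv · N̂ = -2*sin(u)^3/Abs(sin(u)).
Evaluating at (u, v) = (2*pi/5, pi/3):
  L = -2, M = 0, N = -5/4 - sqrt(5)/4.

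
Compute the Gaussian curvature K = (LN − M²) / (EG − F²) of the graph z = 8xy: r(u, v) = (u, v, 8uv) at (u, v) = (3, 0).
K = -64/332929

Coefficients of the first fundamental form: E = 64*v^2 + 1, F = 64*u*v, G = 64*u^2 + 1.
Coefficients of the second fundamental form: L = 0, M = 8/sqrt(64*u^2 + 64*v^2 + 1), N = 0.
Assemble K = (LN − M²)/(EG − F²) = -64/(4096*u^4 + 8192*u^2*v^2 + 128*u^2 + 4096*v^4 + 128*v^2 + 1). At (u, v) = (3, 0): K = -64/332929.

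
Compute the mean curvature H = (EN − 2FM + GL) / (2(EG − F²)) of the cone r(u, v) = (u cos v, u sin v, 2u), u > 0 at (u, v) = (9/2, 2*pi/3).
H = 2*sqrt(5)/45

With E = 5, F = 0, G = u^2, L = 0, M = 0, N = 2*sqrt(5)*u^2/(5*Abs(u)), assemble
  H = (EN − 2FM + GL) / (2(EG − F²)) = sqrt(5)/(5*Abs(u)).
At (u, v) = (9/2, 2*pi/3): H = 2*sqrt(5)/45.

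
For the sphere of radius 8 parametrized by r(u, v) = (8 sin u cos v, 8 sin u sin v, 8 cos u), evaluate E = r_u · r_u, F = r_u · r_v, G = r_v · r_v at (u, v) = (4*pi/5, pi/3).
E = 64;  F = 0;  G = 40 - 8*sqrt(5)

Partials: r_u = (8*cos(u)*cos(v), 8*sin(v)*cos(u), -8*sin(u)), r_v = (-8*sin(u)*sin(v), 8*sin(u)*cos(v), 0). As functions of (u, v):
  E = r_u · r_u = 64,
  F = r_u · r_v = 0,
  G = r_v · r_v = 64*sin(u)^2.
Evaluating at (u, v) = (4*pi/5, pi/3): E = 64, F = 0, G = 40 - 8*sqrt(5).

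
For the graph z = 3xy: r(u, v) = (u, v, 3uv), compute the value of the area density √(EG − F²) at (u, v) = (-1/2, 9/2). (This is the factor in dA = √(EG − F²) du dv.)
√(EG − F²)|_{(-1/2, 9/2)} = sqrt(742)/2

E = 9*v^2 + 1, F = 9*u*v, G = 9*u^2 + 1, so EG − F² = 9*u^2 + 9*v^2 + 1. Taking the positive square root: √(EG − F²) = sqrt(9*u^2 + 9*v^2 + 1). At (u, v) = (-1/2, 9/2): sqrt(742)/2.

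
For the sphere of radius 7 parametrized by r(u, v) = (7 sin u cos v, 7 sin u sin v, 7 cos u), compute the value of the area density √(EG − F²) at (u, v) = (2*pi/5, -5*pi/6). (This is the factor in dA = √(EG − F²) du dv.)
√(EG − F²)|_{(2*pi/5, -5*pi/6)} = 49*sqrt(2*sqrt(5) + 10)/4

E = 49, F = 0, G = 49*sin(u)^2, so EG − F² = 2401*sin(u)^2. Taking the positive square root: √(EG − F²) = 49*Abs(sin(u)). At (u, v) = (2*pi/5, -5*pi/6): 49*sqrt(2*sqrt(5) + 10)/4.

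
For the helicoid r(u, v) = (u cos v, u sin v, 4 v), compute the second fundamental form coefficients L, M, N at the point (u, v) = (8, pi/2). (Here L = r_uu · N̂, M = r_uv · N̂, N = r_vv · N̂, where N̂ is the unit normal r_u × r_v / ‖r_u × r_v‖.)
L = 0;  M = -sqrt(5)/5;  N = 0

Compute the unit normal N̂(u, v) = (4*sin(v)/sqrt(u^2 + 16), -4*cos(v)/sqrt(u^2 + 16), u/sqrt(u^2 + 16)), and the second partials r_uu, r_uv, r_vv. Take dot products:
  L(u, v) = r_uu · N̂ = 0,
  M(u, v) = r_uv · N̂ = -4/sqrt(u^2 + 16),
  N(u, v) = r_vv · N̂ = 0.
Evaluating at (u, v) = (8, pi/2):
  L = 0, M = -sqrt(5)/5, N = 0.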